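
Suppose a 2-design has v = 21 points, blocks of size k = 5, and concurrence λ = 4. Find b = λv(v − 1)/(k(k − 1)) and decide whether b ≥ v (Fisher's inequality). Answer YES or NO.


r = λ(v − 1)/(k − 1) = 4·20/4 = 20.
b = vr/k = 21·20/5 = 84.
Fisher's inequality: b ≥ v ⇔ 84 ≥ 21? YES.

YES


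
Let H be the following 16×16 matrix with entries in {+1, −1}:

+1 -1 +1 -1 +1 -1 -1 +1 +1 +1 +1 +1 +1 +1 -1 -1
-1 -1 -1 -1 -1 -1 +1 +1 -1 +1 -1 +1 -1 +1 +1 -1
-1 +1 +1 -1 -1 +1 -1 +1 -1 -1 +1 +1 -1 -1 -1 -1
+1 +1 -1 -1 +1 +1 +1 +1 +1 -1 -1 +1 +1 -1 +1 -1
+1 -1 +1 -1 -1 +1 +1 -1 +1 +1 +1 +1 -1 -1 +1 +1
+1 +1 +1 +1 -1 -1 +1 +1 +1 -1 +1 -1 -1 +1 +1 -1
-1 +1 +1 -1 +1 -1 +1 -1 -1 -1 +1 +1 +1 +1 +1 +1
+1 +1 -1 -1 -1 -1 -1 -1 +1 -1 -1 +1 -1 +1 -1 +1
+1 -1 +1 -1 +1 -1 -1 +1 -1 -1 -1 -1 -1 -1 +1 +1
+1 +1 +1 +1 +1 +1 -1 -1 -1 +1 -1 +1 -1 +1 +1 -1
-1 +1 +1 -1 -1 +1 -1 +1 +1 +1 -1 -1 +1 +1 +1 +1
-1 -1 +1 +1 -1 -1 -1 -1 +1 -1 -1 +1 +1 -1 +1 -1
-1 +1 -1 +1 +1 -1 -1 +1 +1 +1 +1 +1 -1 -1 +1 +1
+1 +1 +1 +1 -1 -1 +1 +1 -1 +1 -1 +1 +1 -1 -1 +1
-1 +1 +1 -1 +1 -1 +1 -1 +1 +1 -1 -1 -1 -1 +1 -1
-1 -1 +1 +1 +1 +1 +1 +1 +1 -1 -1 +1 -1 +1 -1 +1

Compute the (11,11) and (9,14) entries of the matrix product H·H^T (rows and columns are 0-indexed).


Row 9 of H: [1, 1, 1, 1, 1, 1, -1, -1, -1, 1, -1, 1, -1, 1, 1, -1].
Row 11 of H: [-1, -1, 1, 1, -1, -1, -1, -1, 1, -1, -1, 1, 1, -1, 1, -1].
Row 14 of H: [-1, 1, 1, -1, 1, -1, 1, -1, 1, 1, -1, -1, -1, -1, 1, -1].
(H·H^T)[11][11] = Σ_j H[11][j]·H[11][j] = (-1)² + (-1)² + (1)² + (1)² + (-1)² + (-1)² + (-1)² + (-1)² + (1)² + (-1)² + (-1)² + (1)² + (1)² + (-1)² + (1)² + (-1)² = 1 + 1 + 1 + 1 + 1 + 1 + 1 + 1 + 1 + 1 + 1 + 1 + 1 + 1 + 1 + 1 = 16.
(H·H^T)[9][14] = Σ_j H[9][j]·H[14][j] = (1)·(-1) + (1)·(1) + (1)·(1) + (1)·(-1) + (1)·(1) + (1)·(-1) + (-1)·(1) + (-1)·(-1) + (-1)·(1) + (1)·(1) + (-1)·(-1) + (1)·(-1) + (-1)·(-1) + (1)·(-1) + (1)·(1) + (-1)·(-1) = -1 + 1 + 1 + -1 + 1 + -1 + -1 + 1 + -1 + 1 + 1 + -1 + 1 + -1 + 1 + 1 = 2.
Rows 9 and 14 are not orthogonal (dot product = 2 ≠ 0), so H is not a Hadamard matrix.

(11,11) entry = 16; (9,14) entry = 2.


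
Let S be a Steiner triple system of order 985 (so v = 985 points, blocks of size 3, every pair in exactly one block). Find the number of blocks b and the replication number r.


An STS(v) is a 2-(v, 3, 1) BIBD: block size k = 3, λ = 1.
Replication: r(k − 1) = λ(v − 1) ⇒ r·2 = 985 − 1 = 984 ⇒ r = 492.
Block count: b = v(v − 1)/6 = 985·984/6 = 969240/6 = 161540.
(Check via bk = vr: 161540·3 = 484620 = 985·492 = 484620 ✓.)

r = 492, b = 161540.


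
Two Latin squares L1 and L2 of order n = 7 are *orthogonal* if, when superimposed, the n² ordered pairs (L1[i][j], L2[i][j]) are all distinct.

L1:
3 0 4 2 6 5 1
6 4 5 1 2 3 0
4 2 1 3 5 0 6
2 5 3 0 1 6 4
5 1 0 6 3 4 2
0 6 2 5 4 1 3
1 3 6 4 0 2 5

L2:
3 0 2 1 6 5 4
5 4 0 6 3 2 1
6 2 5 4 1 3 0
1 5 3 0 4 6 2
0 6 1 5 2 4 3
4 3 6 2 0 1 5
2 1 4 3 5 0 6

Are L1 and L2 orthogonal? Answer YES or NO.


Form the n² = 49 superimposed pairs (L1[i][j], L2[i][j]), row by row (rows and columns indexed from 0):
row 0: (3,3) (0,0) (4,2) (2,1) (6,6) (5,5) (1,4)
row 1: (6,5) (4,4) (5,0) (1,6) (2,3) (3,2) (0,1)
row 2: (4,6) (2,2) (1,5) (3,4) (5,1) (0,3) (6,0)
row 3: (2,1) (5,5) (3,3) (0,0) (1,4) (6,6) (4,2)
row 4: (5,0) (1,6) (0,1) (6,5) (3,2) (4,4) (2,3)
row 5: (0,4) (6,3) (2,6) (5,2) (4,0) (1,1) (3,5)
row 6: (1,2) (3,1) (6,4) (4,3) (0,5) (2,0) (5,6)
Orthogonality requires all 49 pairs distinct.
But the pair (2,1) repeats: cell (0,3) has L1 = 2, L2 = 1, and cell (3,0) has L1 = 2, L2 = 1.
A repeated pair means some other pair never occurs (only 35 distinct pairs out of 49), so the squares are not orthogonal.
Conclusion: NO.

NO


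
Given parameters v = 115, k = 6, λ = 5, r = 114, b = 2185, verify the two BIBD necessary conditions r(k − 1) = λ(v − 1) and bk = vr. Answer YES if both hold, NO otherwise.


Condition (i): r(k − 1) = 114·5 = 570; λ(v − 1) = 5·114 = 570. Match? YES.
Condition (ii): bk = 2185·6 = 13110; vr = 115·114 = 13110. Match? YES.
Both conditions hold? YES.

YES


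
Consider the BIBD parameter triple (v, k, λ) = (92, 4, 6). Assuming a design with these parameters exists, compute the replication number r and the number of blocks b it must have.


Any 2-(v, k, λ) BIBD satisfies two necessary conditions:
  (i)  Each point sits in r blocks, and counting incidences through any fixed point gives r(k − 1) = λ(v − 1), so r = λ(v − 1)/(k − 1).
  (ii) Total incidences bk = vr, so b = vr/k.
Step 1: r = λ(v − 1)/(k − 1) = 6·(92 − 1)/(4 − 1) = 6·91/3 = 546/3 = 182.
Step 2: b = vr/k = 92·182/4 = 16744/4 = 4186.
Check integrality: r = 182 ∈ Z ✓, b = 4186 ∈ Z ✓.
(These identities are necessary conditions: they determine r and b for any design with these parameters, but do not by themselves prove that one exists.)

r = 182, b = 4186.


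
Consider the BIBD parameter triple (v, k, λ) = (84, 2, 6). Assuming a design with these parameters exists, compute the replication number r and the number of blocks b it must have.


Any 2-(v, k, λ) BIBD satisfies two necessary conditions:
  (i)  Each point sits in r blocks, and counting incidences through any fixed point gives r(k − 1) = λ(v − 1), so r = λ(v − 1)/(k − 1).
  (ii) Total incidences bk = vr, so b = vr/k.
Step 1: r = λ(v − 1)/(k − 1) = 6·(84 − 1)/(2 − 1) = 6·83/1 = 498/1 = 498.
Step 2: b = vr/k = 84·498/2 = 41832/2 = 20916.
Check integrality: r = 498 ∈ Z ✓, b = 20916 ∈ Z ✓.
(These identities are necessary conditions: they determine r and b for any design with these parameters, but do not by themselves prove that one exists.)

r = 498, b = 20916.


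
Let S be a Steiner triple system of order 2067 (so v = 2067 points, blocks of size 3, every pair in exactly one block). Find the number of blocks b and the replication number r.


An STS(v) is a 2-(v, 3, 1) BIBD: block size k = 3, λ = 1.
Replication: r(k − 1) = λ(v − 1) ⇒ r·2 = 2067 − 1 = 2066 ⇒ r = 1033.
Block count: b = v(v − 1)/6 = 2067·2066/6 = 4270422/6 = 711737.
(Check via bk = vr: 711737·3 = 2135211 = 2067·1033 = 2135211 ✓.)

r = 1033, b = 711737.


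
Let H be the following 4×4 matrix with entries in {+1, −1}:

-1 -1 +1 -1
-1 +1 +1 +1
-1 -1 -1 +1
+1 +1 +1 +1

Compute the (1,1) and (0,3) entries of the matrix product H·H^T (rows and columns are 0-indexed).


Row 0 of H: [-1, -1, 1, -1].
Row 1 of H: [-1, 1, 1, 1].
Row 3 of H: [1, 1, 1, 1].
(H·H^T)[1][1] = Σ_j H[1][j]·H[1][j] = (-1)² + (1)² + (1)² + (1)² = 1 + 1 + 1 + 1 = 4.
(H·H^T)[0][3] = Σ_j H[0][j]·H[3][j] = (-1)·(1) + (-1)·(1) + (1)·(1) + (-1)·(1) = -1 + -1 + 1 + -1 = -2.
Rows 0 and 3 are not orthogonal (dot product = -2 ≠ 0), so H is not a Hadamard matrix.

(1,1) entry = 4; (0,3) entry = -2.


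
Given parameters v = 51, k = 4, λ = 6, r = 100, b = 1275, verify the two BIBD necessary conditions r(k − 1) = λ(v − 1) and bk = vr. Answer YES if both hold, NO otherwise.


Condition (i): r(k − 1) = 100·3 = 300; λ(v − 1) = 6·50 = 300. Match? YES.
Condition (ii): bk = 1275·4 = 5100; vr = 51·100 = 5100. Match? YES.
Both conditions hold? YES.

YES


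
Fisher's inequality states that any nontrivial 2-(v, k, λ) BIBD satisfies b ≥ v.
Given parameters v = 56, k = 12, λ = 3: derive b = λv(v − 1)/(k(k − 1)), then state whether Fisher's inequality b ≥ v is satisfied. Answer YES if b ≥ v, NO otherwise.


r = λ(v − 1)/(k − 1) = 3·55/11 = 15.
b = vr/k = 56·15/12 = 70.
Fisher's inequality: b ≥ v ⇔ 70 ≥ 56? YES.

YES


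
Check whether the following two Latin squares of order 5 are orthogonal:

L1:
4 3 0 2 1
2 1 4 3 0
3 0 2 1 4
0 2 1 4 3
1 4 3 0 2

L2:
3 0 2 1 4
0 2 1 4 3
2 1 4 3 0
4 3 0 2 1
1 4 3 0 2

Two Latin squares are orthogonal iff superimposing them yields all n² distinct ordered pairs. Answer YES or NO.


Form the n² = 25 superimposed pairs (L1[i][j], L2[i][j]), row by row (rows and columns indexed from 0):
row 0: (4,3) (3,0) (0,2) (2,1) (1,4)
row 1: (2,0) (1,2) (4,1) (3,4) (0,3)
row 2: (3,2) (0,1) (2,4) (1,3) (4,0)
row 3: (0,4) (2,3) (1,0) (4,2) (3,1)
row 4: (1,1) (4,4) (3,3) (0,0) (2,2)
Orthogonality requires all 25 pairs distinct.
Check by first coordinate: for each symbol s of L1, list the L2 entries in the n cells where L1 = s; they must all differ.
  L1 = 0: L2 entries (in reading order) 2, 3, 1, 4, 0 — all 5 distinct ✓
  L1 = 1: L2 entries (in reading order) 4, 2, 3, 0, 1 — all 5 distinct ✓
  L1 = 2: L2 entries (in reading order) 1, 0, 4, 3, 2 — all 5 distinct ✓
  L1 = 3: L2 entries (in reading order) 0, 4, 2, 1, 3 — all 5 distinct ✓
  L1 = 4: L2 entries (in reading order) 3, 1, 0, 2, 4 — all 5 distinct ✓
Every symbol of L1 meets every symbol of L2 exactly once, so all 25 pairs are distinct (25 of 25).
Conclusion: YES.

YES


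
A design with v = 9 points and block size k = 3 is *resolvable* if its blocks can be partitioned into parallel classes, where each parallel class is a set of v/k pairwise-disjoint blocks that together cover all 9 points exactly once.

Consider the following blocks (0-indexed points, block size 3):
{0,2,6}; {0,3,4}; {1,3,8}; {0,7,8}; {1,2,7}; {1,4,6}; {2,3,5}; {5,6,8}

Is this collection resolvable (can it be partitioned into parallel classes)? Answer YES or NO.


v = 9, block size k = 3, number of blocks = 8.
For resolvability, blocks must partition into parallel classes of size v/k = 3.
Total blocks must therefore be a multiple of 3: 8 = 3·2 + 2 ⇒ not divisible ✗.
Resolvable? NO.

NO


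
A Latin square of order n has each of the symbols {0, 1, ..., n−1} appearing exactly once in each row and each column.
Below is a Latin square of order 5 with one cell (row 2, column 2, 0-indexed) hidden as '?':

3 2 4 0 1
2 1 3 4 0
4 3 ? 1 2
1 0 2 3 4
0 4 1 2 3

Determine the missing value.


Row 2 contains symbols [1, 2, 3, 4] — missing [0].
Column 2 contains symbols [1, 2, 3, 4] — missing [0].
The missing symbol must appear in both missing sets; intersection = [0].
Therefore the hidden value is 0.

Missing value = 0.


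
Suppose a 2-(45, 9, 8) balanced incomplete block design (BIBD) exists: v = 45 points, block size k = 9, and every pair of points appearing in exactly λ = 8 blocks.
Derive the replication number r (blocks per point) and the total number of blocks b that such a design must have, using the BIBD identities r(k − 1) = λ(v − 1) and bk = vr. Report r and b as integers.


Any 2-(v, k, λ) BIBD satisfies two necessary conditions:
  (i)  Each point sits in r blocks, and counting incidences through any fixed point gives r(k − 1) = λ(v − 1), so r = λ(v − 1)/(k − 1).
  (ii) Total incidences bk = vr, so b = vr/k.
Step 1: r = λ(v − 1)/(k − 1) = 8·(45 − 1)/(9 − 1) = 8·44/8 = 352/8 = 44.
Step 2: b = vr/k = 45·44/9 = 1980/9 = 220.
Check integrality: r = 44 ∈ Z ✓, b = 220 ∈ Z ✓.
(These identities are necessary conditions: they determine r and b for any design with these parameters, but do not by themselves prove that one exists.)

r = 44, b = 220.


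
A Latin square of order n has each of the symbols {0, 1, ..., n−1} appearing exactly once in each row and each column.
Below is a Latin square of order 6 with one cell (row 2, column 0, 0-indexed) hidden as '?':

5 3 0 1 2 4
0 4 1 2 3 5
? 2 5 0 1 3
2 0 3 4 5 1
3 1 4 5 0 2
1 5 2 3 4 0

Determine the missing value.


Row 2 contains symbols [0, 1, 2, 3, 5] — missing [4].
Column 0 contains symbols [0, 1, 2, 3, 5] — missing [4].
The missing symbol must appear in both missing sets; intersection = [4].
Therefore the hidden value is 4.

Missing value = 4.


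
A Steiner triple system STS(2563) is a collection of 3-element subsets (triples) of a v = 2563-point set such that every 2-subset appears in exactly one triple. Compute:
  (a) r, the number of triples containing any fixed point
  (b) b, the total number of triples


An STS(v) is a 2-(v, 3, 1) BIBD: block size k = 3, λ = 1.
Replication: r(k − 1) = λ(v − 1) ⇒ r·2 = 2563 − 1 = 2562 ⇒ r = 1281.
Block count: bk = vr ⇒ b·3 = 2563·1281 = 3283203 ⇒ b = 1094401.
(Check via b = v(v − 1)/6 = 2563·2562/6 = 6566406/6 = 1094401.)

r = 1281, b = 1094401.


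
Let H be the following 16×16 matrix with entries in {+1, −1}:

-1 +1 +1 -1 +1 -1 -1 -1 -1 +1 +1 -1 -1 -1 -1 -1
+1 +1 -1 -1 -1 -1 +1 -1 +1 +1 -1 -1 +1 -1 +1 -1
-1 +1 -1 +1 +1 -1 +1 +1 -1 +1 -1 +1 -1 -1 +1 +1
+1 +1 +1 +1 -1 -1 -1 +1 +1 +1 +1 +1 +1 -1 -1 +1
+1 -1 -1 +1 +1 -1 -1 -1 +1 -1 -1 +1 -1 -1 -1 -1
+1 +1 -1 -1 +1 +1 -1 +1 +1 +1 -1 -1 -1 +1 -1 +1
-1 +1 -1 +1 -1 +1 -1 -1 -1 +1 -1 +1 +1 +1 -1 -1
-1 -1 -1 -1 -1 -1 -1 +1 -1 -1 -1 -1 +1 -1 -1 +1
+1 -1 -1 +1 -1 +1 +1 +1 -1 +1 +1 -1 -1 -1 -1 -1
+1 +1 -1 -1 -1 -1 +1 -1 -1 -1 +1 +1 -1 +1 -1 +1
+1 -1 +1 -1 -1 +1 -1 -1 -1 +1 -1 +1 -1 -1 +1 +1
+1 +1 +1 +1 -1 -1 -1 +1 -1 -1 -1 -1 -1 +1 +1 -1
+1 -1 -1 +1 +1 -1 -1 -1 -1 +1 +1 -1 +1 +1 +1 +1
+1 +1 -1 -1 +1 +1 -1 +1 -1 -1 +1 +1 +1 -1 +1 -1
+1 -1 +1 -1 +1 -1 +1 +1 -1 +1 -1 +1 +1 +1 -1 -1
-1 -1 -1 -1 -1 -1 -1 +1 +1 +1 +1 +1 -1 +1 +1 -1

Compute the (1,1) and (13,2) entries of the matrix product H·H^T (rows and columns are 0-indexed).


Row 1 of H: [1, 1, -1, -1, -1, -1, 1, -1, 1, 1, -1, -1, 1, -1, 1, -1].
Row 2 of H: [-1, 1, -1, 1, 1, -1, 1, 1, -1, 1, -1, 1, -1, -1, 1, 1].
Row 13 of H: [1, 1, -1, -1, 1, 1, -1, 1, -1, -1, 1, 1, 1, -1, 1, -1].
(H·H^T)[1][1] = Σ_j H[1][j]·H[1][j] = (1)² + (1)² + (-1)² + (-1)² + (-1)² + (-1)² + (1)² + (-1)² + (1)² + (1)² + (-1)² + (-1)² + (1)² + (-1)² + (1)² + (-1)² = 1 + 1 + 1 + 1 + 1 + 1 + 1 + 1 + 1 + 1 + 1 + 1 + 1 + 1 + 1 + 1 = 16.
(H·H^T)[13][2] = Σ_j H[13][j]·H[2][j] = (1)·(-1) + (1)·(1) + (-1)·(-1) + (-1)·(1) + (1)·(1) + (1)·(-1) + (-1)·(1) + (1)·(1) + (-1)·(-1) + (-1)·(1) + (1)·(-1) + (1)·(1) + (1)·(-1) + (-1)·(-1) + (1)·(1) + (-1)·(1) = -1 + 1 + 1 + -1 + 1 + -1 + -1 + 1 + 1 + -1 + -1 + 1 + -1 + 1 + 1 + -1 = 0.
So rows 13 and 2 are orthogonal; the diagonal entry equals n = 16.

(1,1) entry = 16; (13,2) entry = 0.


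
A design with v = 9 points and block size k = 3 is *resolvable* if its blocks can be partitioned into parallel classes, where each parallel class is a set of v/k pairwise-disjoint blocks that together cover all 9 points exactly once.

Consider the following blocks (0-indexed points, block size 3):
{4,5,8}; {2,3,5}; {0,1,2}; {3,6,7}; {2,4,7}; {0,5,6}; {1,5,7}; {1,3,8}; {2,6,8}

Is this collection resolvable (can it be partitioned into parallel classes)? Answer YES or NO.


v = 9, block size k = 3, number of blocks = 9.
For resolvability, blocks must partition into parallel classes of size v/k = 3.
Total blocks must therefore be a multiple of 3: 9 = 3·3 + 0 ⇒ divisible ✓.
Consider block {2,3,5}. It intersects every other block in the collection, so no parallel class of size 3 can contain it.
Since every block must belong to some parallel class in a resolution, the collection cannot be partitioned into parallel classes.
Resolvable? NO.

NO


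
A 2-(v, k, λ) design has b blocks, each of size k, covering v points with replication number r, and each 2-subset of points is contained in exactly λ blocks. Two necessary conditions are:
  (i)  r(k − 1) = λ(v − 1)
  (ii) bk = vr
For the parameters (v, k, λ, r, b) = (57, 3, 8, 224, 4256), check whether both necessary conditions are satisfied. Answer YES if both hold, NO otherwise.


Condition (i): r(k − 1) = 224·2 = 448; λ(v − 1) = 8·56 = 448. Match? YES.
Condition (ii): bk = 4256·3 = 12768; vr = 57·224 = 12768. Match? YES.
Both conditions hold? YES.

YES


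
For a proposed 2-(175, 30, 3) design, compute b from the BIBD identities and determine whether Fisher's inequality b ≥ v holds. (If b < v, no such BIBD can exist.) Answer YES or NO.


b = λv(v − 1)/(k(k − 1)) = 3·175·174/(30·29) = 91350/870 = 105.
Compare with v = 175: b < v, so Fisher's inequality fails.

NO


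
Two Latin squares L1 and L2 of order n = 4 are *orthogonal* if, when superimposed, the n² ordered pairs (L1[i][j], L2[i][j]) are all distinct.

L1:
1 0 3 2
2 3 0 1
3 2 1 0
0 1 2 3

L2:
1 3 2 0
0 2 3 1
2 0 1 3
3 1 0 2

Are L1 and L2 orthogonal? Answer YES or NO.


Form the n² = 16 superimposed pairs (L1[i][j], L2[i][j]), row by row (rows and columns indexed from 0):
row 0: (1,1) (0,3) (3,2) (2,0)
row 1: (2,0) (3,2) (0,3) (1,1)
row 2: (3,2) (2,0) (1,1) (0,3)
row 3: (0,3) (1,1) (2,0) (3,2)
Orthogonality requires all 16 pairs distinct.
But the pair (2,0) repeats: cell (0,3) has L1 = 2, L2 = 0, and cell (1,0) has L1 = 2, L2 = 0.
A repeated pair means some other pair never occurs (only 4 distinct pairs out of 16), so the squares are not orthogonal.
Conclusion: NO.

NO


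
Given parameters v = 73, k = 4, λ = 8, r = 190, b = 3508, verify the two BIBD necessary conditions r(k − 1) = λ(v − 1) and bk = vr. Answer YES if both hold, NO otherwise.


Condition (i): r(k − 1) = 190·3 = 570; λ(v − 1) = 8·72 = 576. Match? NO.
Condition (ii): bk = 3508·4 = 14032; vr = 73·190 = 13870. Match? NO.
Both conditions hold? NO.

NO


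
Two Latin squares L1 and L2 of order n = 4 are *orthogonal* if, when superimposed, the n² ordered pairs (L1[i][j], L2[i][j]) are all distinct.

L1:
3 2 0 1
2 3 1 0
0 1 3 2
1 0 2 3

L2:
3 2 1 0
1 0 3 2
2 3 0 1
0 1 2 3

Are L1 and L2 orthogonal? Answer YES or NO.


Form the n² = 16 superimposed pairs (L1[i][j], L2[i][j]), row by row (rows and columns indexed from 0):
row 0: (3,3) (2,2) (0,1) (1,0)
row 1: (2,1) (3,0) (1,3) (0,2)
row 2: (0,2) (1,3) (3,0) (2,1)
row 3: (1,0) (0,1) (2,2) (3,3)
Orthogonality requires all 16 pairs distinct.
But the pair (0,2) repeats: cell (1,3) has L1 = 0, L2 = 2, and cell (2,0) has L1 = 0, L2 = 2.
A repeated pair means some other pair never occurs (only 8 distinct pairs out of 16), so the squares are not orthogonal.
Conclusion: NO.

NO


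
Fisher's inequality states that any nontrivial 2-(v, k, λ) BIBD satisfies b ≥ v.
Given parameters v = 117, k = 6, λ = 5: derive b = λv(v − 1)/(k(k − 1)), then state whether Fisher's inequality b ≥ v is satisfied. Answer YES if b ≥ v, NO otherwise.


b = λv(v − 1)/(k(k − 1)) = 5·117·116/(6·5) = 67860/30 = 2262.
Compare with v = 117: b ≥ v, so Fisher's inequality holds.

YES


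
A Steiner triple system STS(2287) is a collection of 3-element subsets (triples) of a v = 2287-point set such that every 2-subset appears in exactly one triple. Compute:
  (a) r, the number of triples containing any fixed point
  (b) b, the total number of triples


An STS(v) is a 2-(v, 3, 1) BIBD: block size k = 3, λ = 1.
Replication: r(k − 1) = λ(v − 1) ⇒ r·2 = 2287 − 1 = 2286 ⇒ r = 1143.
Block count: bk = vr ⇒ b·3 = 2287·1143 = 2614041 ⇒ b = 871347.

r = 1143, b = 871347.


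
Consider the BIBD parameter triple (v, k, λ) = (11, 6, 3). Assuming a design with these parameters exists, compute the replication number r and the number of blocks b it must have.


Any 2-(v, k, λ) BIBD satisfies two necessary conditions:
  (i)  Each point sits in r blocks, and counting incidences through any fixed point gives r(k − 1) = λ(v − 1), so r = λ(v − 1)/(k − 1).
  (ii) Total incidences bk = vr, so b = vr/k.
Step 1: r = λ(v − 1)/(k − 1) = 3·(11 − 1)/(6 − 1) = 3·10/5 = 30/5 = 6.
Step 2: b = vr/k = 11·6/6 = 66/6 = 11.
Check integrality: r = 6 ∈ Z ✓, b = 11 ∈ Z ✓.
(These identities are necessary conditions: they determine r and b for any design with these parameters, but do not by themselves prove that one exists.)

r = 6, b = 11.


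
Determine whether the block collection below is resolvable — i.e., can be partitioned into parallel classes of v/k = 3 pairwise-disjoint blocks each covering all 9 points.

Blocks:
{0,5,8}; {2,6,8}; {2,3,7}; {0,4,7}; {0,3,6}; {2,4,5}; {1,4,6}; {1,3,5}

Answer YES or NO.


v = 9, block size k = 3, number of blocks = 8.
For resolvability, blocks must partition into parallel classes of size v/k = 3.
Total blocks must therefore be a multiple of 3: 8 = 3·2 + 2 ⇒ not divisible ✗.
Resolvable? NO.

NO


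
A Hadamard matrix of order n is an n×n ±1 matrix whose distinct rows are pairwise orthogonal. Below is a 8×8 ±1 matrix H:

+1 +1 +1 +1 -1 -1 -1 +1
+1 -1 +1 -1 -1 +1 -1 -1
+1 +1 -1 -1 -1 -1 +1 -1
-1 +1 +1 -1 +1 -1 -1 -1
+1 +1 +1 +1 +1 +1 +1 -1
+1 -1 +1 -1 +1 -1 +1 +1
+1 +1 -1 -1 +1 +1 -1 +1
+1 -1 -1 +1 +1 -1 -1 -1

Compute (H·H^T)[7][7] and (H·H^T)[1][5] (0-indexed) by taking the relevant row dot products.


Row 1 of H: [1, -1, 1, -1, -1, 1, -1, -1].
Row 5 of H: [1, -1, 1, -1, 1, -1, 1, 1].
Row 7 of H: [1, -1, -1, 1, 1, -1, -1, -1].
(H·H^T)[7][7] = Σ_j H[7][j]·H[7][j] = (1)² + (-1)² + (-1)² + (1)² + (1)² + (-1)² + (-1)² + (-1)² = 1 + 1 + 1 + 1 + 1 + 1 + 1 + 1 = 8.
(H·H^T)[1][5] = Σ_j H[1][j]·H[5][j] = (1)·(1) + (-1)·(-1) + (1)·(1) + (-1)·(-1) + (-1)·(1) + (1)·(-1) + (-1)·(1) + (-1)·(1) = 1 + 1 + 1 + 1 + -1 + -1 + -1 + -1 = 0.
So rows 1 and 5 are orthogonal; the diagonal entry equals n = 8.

(7,7) entry = 8; (1,5) entry = 0.


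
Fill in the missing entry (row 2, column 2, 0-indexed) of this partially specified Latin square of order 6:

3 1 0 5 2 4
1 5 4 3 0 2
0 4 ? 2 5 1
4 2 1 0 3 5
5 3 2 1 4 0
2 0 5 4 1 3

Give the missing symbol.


Row 2 contains symbols [0, 1, 2, 4, 5] — missing [3].
Column 2 contains symbols [0, 1, 2, 4, 5] — missing [3].
The missing symbol must appear in both missing sets; intersection = [3].
Therefore the hidden value is 3.

Missing value = 3.


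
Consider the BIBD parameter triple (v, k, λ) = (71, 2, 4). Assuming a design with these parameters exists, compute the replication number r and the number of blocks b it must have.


Any 2-(v, k, λ) BIBD satisfies two necessary conditions:
  (i)  Each point sits in r blocks, and counting incidences through any fixed point gives r(k − 1) = λ(v − 1), so r = λ(v − 1)/(k − 1).
  (ii) Total incidences bk = vr, so b = vr/k.
Step 1: r = λ(v − 1)/(k − 1) = 4·(71 − 1)/(2 − 1) = 4·70/1 = 280/1 = 280.
Step 2: b = vr/k = 71·280/2 = 19880/2 = 9940.
Check integrality: r = 280 ∈ Z ✓, b = 9940 ∈ Z ✓.
(These identities are necessary conditions: they determine r and b for any design with these parameters, but do not by themselves prove that one exists.)

r = 280, b = 9940.


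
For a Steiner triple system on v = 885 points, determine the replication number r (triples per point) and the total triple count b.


An STS(v) is a 2-(v, 3, 1) BIBD: block size k = 3, λ = 1.
Replication: r(k − 1) = λ(v − 1) ⇒ r·2 = 885 − 1 = 884 ⇒ r = 442.
Block count: bk = vr ⇒ b·3 = 885·442 = 391170 ⇒ b = 130390.

r = 442, b = 130390.


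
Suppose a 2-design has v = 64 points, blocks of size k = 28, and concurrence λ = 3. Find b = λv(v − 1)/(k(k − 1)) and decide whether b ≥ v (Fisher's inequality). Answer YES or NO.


b = λv(v − 1)/(k(k − 1)) = 3·64·63/(28·27) = 12096/756 = 16.
Compare with v = 64: b < v, so Fisher's inequality fails.

NO


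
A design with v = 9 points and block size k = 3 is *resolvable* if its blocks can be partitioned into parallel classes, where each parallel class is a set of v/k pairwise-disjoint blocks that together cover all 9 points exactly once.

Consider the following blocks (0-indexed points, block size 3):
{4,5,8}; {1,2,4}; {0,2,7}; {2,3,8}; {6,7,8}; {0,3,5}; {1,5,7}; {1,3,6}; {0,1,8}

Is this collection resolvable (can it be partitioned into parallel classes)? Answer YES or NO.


v = 9, block size k = 3, number of blocks = 9.
For resolvability, blocks must partition into parallel classes of size v/k = 3.
Total blocks must therefore be a multiple of 3: 9 = 3·3 + 0 ⇒ divisible ✓.
Consider block {2,3,8}. The only other block(s) in the collection disjoint from it are {1,5,7} — just 1 block(s). Any parallel class containing {2,3,8} would need 2 other blocks each disjoint from it, so no parallel class of size 3 can contain {2,3,8}.
Since every block must belong to some parallel class in a resolution, the collection cannot be partitioned into parallel classes.
Resolvable? NO.

NO


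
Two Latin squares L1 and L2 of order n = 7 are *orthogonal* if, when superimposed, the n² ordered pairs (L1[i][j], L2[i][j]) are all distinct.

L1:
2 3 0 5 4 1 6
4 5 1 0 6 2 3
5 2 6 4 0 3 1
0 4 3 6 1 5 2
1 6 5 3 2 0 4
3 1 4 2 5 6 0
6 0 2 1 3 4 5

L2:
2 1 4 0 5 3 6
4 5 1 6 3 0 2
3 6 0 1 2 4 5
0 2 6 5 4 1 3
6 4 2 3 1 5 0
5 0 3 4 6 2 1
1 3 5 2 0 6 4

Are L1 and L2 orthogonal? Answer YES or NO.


Form the n² = 49 superimposed pairs (L1[i][j], L2[i][j]), row by row (rows and columns indexed from 0):
row 0: (2,2) (3,1) (0,4) (5,0) (4,5) (1,3) (6,6)
row 1: (4,4) (5,5) (1,1) (0,6) (6,3) (2,0) (3,2)
row 2: (5,3) (2,6) (6,0) (4,1) (0,2) (3,4) (1,5)
row 3: (0,0) (4,2) (3,6) (6,5) (1,4) (5,1) (2,3)
row 4: (1,6) (6,4) (5,2) (3,3) (2,1) (0,5) (4,0)
row 5: (3,5) (1,0) (4,3) (2,4) (5,6) (6,2) (0,1)
row 6: (6,1) (0,3) (2,5) (1,2) (3,0) (4,6) (5,4)
Orthogonality requires all 49 pairs distinct.
Check by first coordinate: for each symbol s of L1, list the L2 entries in the n cells where L1 = s; they must all differ.
  L1 = 0: L2 entries (in reading order) 4, 6, 2, 0, 5, 1, 3 — all 7 distinct ✓
  L1 = 1: L2 entries (in reading order) 3, 1, 5, 4, 6, 0, 2 — all 7 distinct ✓
  L1 = 2: L2 entries (in reading order) 2, 0, 6, 3, 1, 4, 5 — all 7 distinct ✓
  L1 = 3: L2 entries (in reading order) 1, 2, 4, 6, 3, 5, 0 — all 7 distinct ✓
  L1 = 4: L2 entries (in reading order) 5, 4, 1, 2, 0, 3, 6 — all 7 distinct ✓
  L1 = 5: L2 entries (in reading order) 0, 5, 3, 1, 2, 6, 4 — all 7 distinct ✓
  L1 = 6: L2 entries (in reading order) 6, 3, 0, 5, 4, 2, 1 — all 7 distinct ✓
Every symbol of L1 meets every symbol of L2 exactly once, so all 49 pairs are distinct (49 of 49).
Conclusion: YES.

YES


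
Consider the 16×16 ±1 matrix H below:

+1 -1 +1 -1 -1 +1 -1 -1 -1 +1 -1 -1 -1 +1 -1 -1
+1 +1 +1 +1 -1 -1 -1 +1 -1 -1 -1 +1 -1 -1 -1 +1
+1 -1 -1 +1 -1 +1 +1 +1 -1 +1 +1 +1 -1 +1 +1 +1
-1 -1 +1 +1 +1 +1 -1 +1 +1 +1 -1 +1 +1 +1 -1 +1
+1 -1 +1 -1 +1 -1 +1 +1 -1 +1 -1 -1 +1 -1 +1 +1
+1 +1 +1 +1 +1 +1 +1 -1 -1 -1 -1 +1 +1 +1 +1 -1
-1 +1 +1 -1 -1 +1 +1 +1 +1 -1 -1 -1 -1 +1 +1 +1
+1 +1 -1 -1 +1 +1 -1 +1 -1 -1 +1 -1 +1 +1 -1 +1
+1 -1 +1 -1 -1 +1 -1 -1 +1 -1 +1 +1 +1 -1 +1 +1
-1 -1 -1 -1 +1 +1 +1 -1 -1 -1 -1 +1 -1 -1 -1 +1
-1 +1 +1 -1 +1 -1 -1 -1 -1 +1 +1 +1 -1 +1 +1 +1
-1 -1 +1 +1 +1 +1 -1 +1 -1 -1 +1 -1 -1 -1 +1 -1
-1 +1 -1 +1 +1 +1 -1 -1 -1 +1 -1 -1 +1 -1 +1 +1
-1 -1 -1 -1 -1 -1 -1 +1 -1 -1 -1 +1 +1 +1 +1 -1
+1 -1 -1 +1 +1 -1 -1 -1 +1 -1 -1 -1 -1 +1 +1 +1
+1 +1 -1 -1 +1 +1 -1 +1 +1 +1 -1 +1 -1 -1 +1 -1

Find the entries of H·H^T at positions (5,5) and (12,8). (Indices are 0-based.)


Row 5 of H: [1, 1, 1, 1, 1, 1, 1, -1, -1, -1, -1, 1, 1, 1, 1, -1].
Row 8 of H: [1, -1, 1, -1, -1, 1, -1, -1, 1, -1, 1, 1, 1, -1, 1, 1].
Row 12 of H: [-1, 1, -1, 1, 1, 1, -1, -1, -1, 1, -1, -1, 1, -1, 1, 1].
(H·H^T)[5][5] = Σ_j H[5][j]·H[5][j] = (1)² + (1)² + (1)² + (1)² + (1)² + (1)² + (1)² + (-1)² + (-1)² + (-1)² + (-1)² + (1)² + (1)² + (1)² + (1)² + (-1)² = 1 + 1 + 1 + 1 + 1 + 1 + 1 + 1 + 1 + 1 + 1 + 1 + 1 + 1 + 1 + 1 = 16.
(H·H^T)[12][8] = Σ_j H[12][j]·H[8][j] = (-1)·(1) + (1)·(-1) + (-1)·(1) + (1)·(-1) + (1)·(-1) + (1)·(1) + (-1)·(-1) + (-1)·(-1) + (-1)·(1) + (1)·(-1) + (-1)·(1) + (-1)·(1) + (1)·(1) + (-1)·(-1) + (1)·(1) + (1)·(1) = -1 + -1 + -1 + -1 + -1 + 1 + 1 + 1 + -1 + -1 + -1 + -1 + 1 + 1 + 1 + 1 = -2.
Rows 12 and 8 are not orthogonal (dot product = -2 ≠ 0), so H is not a Hadamard matrix.

(5,5) entry = 16; (12,8) entry = -2.


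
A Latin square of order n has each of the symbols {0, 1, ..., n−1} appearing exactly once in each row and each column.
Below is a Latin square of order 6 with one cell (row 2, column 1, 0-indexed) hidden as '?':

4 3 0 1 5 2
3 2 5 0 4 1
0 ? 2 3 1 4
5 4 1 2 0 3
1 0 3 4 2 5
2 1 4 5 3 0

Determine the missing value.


Row 2 contains symbols [0, 1, 2, 3, 4] — missing [5].
Column 1 contains symbols [0, 1, 2, 3, 4] — missing [5].
The missing symbol must appear in both missing sets; intersection = [5].
Therefore the hidden value is 5.

Missing value = 5.


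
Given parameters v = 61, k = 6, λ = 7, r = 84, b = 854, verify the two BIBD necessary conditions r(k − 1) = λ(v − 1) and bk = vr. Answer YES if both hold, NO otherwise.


Condition (i): r(k − 1) = 84·5 = 420; λ(v − 1) = 7·60 = 420. Match? YES.
Condition (ii): bk = 854·6 = 5124; vr = 61·84 = 5124. Match? YES.
Both conditions hold? YES.

YES


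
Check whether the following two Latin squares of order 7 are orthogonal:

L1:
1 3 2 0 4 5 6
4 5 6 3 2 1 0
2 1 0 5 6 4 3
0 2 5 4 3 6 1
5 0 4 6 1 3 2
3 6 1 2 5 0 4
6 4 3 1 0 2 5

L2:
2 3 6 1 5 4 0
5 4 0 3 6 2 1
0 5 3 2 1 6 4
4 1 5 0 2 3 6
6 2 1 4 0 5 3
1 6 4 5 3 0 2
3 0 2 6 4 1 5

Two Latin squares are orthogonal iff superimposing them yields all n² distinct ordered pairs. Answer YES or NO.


Form the n² = 49 superimposed pairs (L1[i][j], L2[i][j]), row by row (rows and columns indexed from 0):
row 0: (1,2) (3,3) (2,6) (0,1) (4,5) (5,4) (6,0)
row 1: (4,5) (5,4) (6,0) (3,3) (2,6) (1,2) (0,1)
row 2: (2,0) (1,5) (0,3) (5,2) (6,1) (4,6) (3,4)
row 3: (0,4) (2,1) (5,5) (4,0) (3,2) (6,3) (1,6)
row 4: (5,6) (0,2) (4,1) (6,4) (1,0) (3,5) (2,3)
row 5: (3,1) (6,6) (1,4) (2,5) (5,3) (0,0) (4,2)
row 6: (6,3) (4,0) (3,2) (1,6) (0,4) (2,1) (5,5)
Orthogonality requires all 49 pairs distinct.
But the pair (4,5) repeats: cell (0,4) has L1 = 4, L2 = 5, and cell (1,0) has L1 = 4, L2 = 5.
A repeated pair means some other pair never occurs (only 35 distinct pairs out of 49), so the squares are not orthogonal.
Conclusion: NO.

NO


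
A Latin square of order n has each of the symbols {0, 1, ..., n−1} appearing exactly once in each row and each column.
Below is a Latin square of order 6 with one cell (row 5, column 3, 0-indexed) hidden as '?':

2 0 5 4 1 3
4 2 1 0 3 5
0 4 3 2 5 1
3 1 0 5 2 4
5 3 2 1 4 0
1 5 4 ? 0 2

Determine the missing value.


Row 5 contains symbols [0, 1, 2, 4, 5] — missing [3].
Column 3 contains symbols [0, 1, 2, 4, 5] — missing [3].
The missing symbol must appear in both missing sets; intersection = [3].
Therefore the hidden value is 3.

Missing value = 3.


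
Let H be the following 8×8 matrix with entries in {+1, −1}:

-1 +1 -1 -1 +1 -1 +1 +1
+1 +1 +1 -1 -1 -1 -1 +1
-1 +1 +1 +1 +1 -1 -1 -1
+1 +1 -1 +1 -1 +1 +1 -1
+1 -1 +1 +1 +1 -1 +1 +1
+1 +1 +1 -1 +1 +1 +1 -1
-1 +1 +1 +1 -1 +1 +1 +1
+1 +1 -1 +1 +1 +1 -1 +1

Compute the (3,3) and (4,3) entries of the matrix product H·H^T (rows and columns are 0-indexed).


Row 3 of H: [1, 1, -1, 1, -1, 1, 1, -1].
Row 4 of H: [1, -1, 1, 1, 1, -1, 1, 1].
(H·H^T)[3][3] = Σ_j H[3][j]·H[3][j] = (1)² + (1)² + (-1)² + (1)² + (-1)² + (1)² + (1)² + (-1)² = 1 + 1 + 1 + 1 + 1 + 1 + 1 + 1 = 8.
(H·H^T)[4][3] = Σ_j H[4][j]·H[3][j] = (1)·(1) + (-1)·(1) + (1)·(-1) + (1)·(1) + (1)·(-1) + (-1)·(1) + (1)·(1) + (1)·(-1) = 1 + -1 + -1 + 1 + -1 + -1 + 1 + -1 = -2.
Rows 4 and 3 are not orthogonal (dot product = -2 ≠ 0), so H is not a Hadamard matrix.

(3,3) entry = 8; (4,3) entry = -2.


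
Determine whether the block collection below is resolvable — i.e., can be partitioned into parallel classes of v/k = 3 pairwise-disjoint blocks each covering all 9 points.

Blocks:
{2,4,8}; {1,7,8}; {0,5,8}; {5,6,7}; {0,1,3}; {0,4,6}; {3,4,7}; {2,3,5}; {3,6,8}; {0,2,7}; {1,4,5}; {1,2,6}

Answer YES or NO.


v = 9, block size k = 3, number of blocks = 12.
For resolvability, blocks must partition into parallel classes of size v/k = 3.
Total blocks must therefore be a multiple of 3: 12 = 3·4 + 0 ⇒ divisible ✓.
Greedy packing gives 4 candidate class(es). Each should be a full parallel class (size 3, covers all 9 points).
  Class 1 (3 blocks): {2,4,8}; {5,6,7}; {0,1,3}. Points covered: [0, 1, 2, 3, 4, 5, 6, 7, 8].
  Class 2 (3 blocks): {1,7,8}; {0,4,6}; {2,3,5}. Points covered: [0, 1, 2, 3, 4, 5, 6, 7, 8].
  Class 3 (3 blocks): {0,5,8}; {3,4,7}; {1,2,6}. Points covered: [0, 1, 2, 3, 4, 5, 6, 7, 8].
  Class 4 (3 blocks): {3,6,8}; {0,2,7}; {1,4,5}. Points covered: [0, 1, 2, 3, 4, 5, 6, 7, 8].
All classes full (size 3)? YES. All classes cover every point? YES.
Resolvable? YES.

YES


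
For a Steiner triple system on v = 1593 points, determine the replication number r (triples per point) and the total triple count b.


An STS(v) is a 2-(v, 3, 1) BIBD: block size k = 3, λ = 1.
Replication: r(k − 1) = λ(v − 1) ⇒ r·2 = 1593 − 1 = 1592 ⇒ r = 796.
Block count: bk = vr ⇒ b·3 = 1593·796 = 1268028 ⇒ b = 422676.

r = 796, b = 422676.


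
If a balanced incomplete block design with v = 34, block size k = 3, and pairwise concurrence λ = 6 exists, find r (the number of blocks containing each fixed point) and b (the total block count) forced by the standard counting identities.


Any 2-(v, k, λ) BIBD satisfies two necessary conditions:
  (i)  Each point sits in r blocks, and counting incidences through any fixed point gives r(k − 1) = λ(v − 1), so r = λ(v − 1)/(k − 1).
  (ii) Total incidences bk = vr, so b = vr/k.
Step 1: r = λ(v − 1)/(k − 1) = 6·(34 − 1)/(3 − 1) = 6·33/2 = 198/2 = 99.
Step 2: b = vr/k = 34·99/3 = 3366/3 = 1122.
Check integrality: r = 99 ∈ Z ✓, b = 1122 ∈ Z ✓.
(These identities are necessary conditions: they determine r and b for any design with these parameters, but do not by themselves prove that one exists.)

r = 99, b = 1122.


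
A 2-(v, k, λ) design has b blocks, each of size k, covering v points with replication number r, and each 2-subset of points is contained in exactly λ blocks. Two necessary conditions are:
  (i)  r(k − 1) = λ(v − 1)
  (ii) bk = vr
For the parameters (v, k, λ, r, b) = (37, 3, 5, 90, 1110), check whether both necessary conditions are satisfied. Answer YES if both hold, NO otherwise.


Condition (i): r(k − 1) = 90·2 = 180; λ(v − 1) = 5·36 = 180. Match? YES.
Condition (ii): bk = 1110·3 = 3330; vr = 37·90 = 3330. Match? YES.
Both conditions hold? YES.

YES


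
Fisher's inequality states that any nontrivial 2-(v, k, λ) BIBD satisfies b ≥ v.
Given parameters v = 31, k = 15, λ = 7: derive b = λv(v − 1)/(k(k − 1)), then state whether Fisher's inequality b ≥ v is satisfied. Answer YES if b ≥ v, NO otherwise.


r = λ(v − 1)/(k − 1) = 7·30/14 = 15.
b = vr/k = 31·15/15 = 31.
Fisher's inequality: b ≥ v ⇔ 31 ≥ 31? YES.

YES


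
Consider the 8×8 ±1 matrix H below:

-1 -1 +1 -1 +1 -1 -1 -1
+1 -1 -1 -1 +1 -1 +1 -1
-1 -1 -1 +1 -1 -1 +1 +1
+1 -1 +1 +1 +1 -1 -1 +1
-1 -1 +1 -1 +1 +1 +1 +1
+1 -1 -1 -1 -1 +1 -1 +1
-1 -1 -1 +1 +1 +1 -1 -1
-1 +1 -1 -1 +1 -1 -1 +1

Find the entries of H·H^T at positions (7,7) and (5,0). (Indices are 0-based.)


Row 0 of H: [-1, -1, 1, -1, 1, -1, -1, -1].
Row 5 of H: [1, -1, -1, -1, -1, 1, -1, 1].
Row 7 of H: [-1, 1, -1, -1, 1, -1, -1, 1].
(H·H^T)[7][7] = Σ_j H[7][j]·H[7][j] = (-1)² + (1)² + (-1)² + (-1)² + (1)² + (-1)² + (-1)² + (1)² = 1 + 1 + 1 + 1 + 1 + 1 + 1 + 1 = 8.
(H·H^T)[5][0] = Σ_j H[5][j]·H[0][j] = (1)·(-1) + (-1)·(-1) + (-1)·(1) + (-1)·(-1) + (-1)·(1) + (1)·(-1) + (-1)·(-1) + (1)·(-1) = -1 + 1 + -1 + 1 + -1 + -1 + 1 + -1 = -2.
Rows 5 and 0 are not orthogonal (dot product = -2 ≠ 0), so H is not a Hadamard matrix.

(7,7) entry = 8; (5,0) entry = -2.


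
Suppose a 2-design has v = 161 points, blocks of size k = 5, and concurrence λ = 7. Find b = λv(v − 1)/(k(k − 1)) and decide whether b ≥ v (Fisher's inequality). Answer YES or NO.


r = λ(v − 1)/(k − 1) = 7·160/4 = 280.
b = vr/k = 161·280/5 = 9016.
Fisher's inequality: b ≥ v ⇔ 9016 ≥ 161? YES.

YES


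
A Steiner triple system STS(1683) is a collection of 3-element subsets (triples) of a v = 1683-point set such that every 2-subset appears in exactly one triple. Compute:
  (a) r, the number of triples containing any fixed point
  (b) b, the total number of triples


An STS(v) is a 2-(v, 3, 1) BIBD: block size k = 3, λ = 1.
Replication: r(k − 1) = λ(v − 1) ⇒ r·2 = 1683 − 1 = 1682 ⇒ r = 841.
Block count: bk = vr ⇒ b·3 = 1683·841 = 1415403 ⇒ b = 471801.
(Check via b = v(v − 1)/6 = 1683·1682/6 = 2830806/6 = 471801.)

r = 841, b = 471801.


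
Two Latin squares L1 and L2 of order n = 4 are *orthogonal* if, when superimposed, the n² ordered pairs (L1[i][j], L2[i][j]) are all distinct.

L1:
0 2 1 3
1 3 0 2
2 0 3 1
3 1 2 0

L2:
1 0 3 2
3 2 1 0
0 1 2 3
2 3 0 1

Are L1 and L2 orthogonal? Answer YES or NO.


Form the n² = 16 superimposed pairs (L1[i][j], L2[i][j]), row by row (rows and columns indexed from 0):
row 0: (0,1) (2,0) (1,3) (3,2)
row 1: (1,3) (3,2) (0,1) (2,0)
row 2: (2,0) (0,1) (3,2) (1,3)
row 3: (3,2) (1,3) (2,0) (0,1)
Orthogonality requires all 16 pairs distinct.
But the pair (1,3) repeats: cell (0,2) has L1 = 1, L2 = 3, and cell (1,0) has L1 = 1, L2 = 3.
A repeated pair means some other pair never occurs (only 4 distinct pairs out of 16), so the squares are not orthogonal.
Conclusion: NO.

NO


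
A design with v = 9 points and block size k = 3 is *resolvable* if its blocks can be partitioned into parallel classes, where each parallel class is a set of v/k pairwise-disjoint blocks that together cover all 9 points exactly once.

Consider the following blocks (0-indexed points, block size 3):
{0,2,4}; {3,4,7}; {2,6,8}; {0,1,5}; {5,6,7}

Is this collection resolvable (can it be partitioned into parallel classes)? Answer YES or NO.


v = 9, block size k = 3, number of blocks = 5.
For resolvability, blocks must partition into parallel classes of size v/k = 3.
Total blocks must therefore be a multiple of 3: 5 = 3·1 + 2 ⇒ not divisible ✗.
Resolvable? NO.

NO


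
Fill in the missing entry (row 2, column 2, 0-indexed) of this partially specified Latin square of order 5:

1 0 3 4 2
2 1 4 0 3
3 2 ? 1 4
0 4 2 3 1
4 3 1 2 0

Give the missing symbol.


Row 2 contains symbols [1, 2, 3, 4] — missing [0].
Column 2 contains symbols [1, 2, 3, 4] — missing [0].
The missing symbol must appear in both missing sets; intersection = [0].
Therefore the hidden value is 0.

Missing value = 0.


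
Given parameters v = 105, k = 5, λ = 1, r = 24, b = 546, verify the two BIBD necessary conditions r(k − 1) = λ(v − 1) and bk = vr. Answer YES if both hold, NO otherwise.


Condition (i): r(k − 1) = 24·4 = 96; λ(v − 1) = 1·104 = 104. Match? NO.
Condition (ii): bk = 546·5 = 2730; vr = 105·24 = 2520. Match? NO.
Both conditions hold? NO.

NO


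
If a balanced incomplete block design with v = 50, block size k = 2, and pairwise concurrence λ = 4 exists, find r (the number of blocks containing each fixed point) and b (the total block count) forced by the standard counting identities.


Any 2-(v, k, λ) BIBD satisfies two necessary conditions:
  (i)  Each point sits in r blocks, and counting incidences through any fixed point gives r(k − 1) = λ(v − 1), so r = λ(v − 1)/(k − 1).
  (ii) Total incidences bk = vr, so b = vr/k.
Step 1: r = λ(v − 1)/(k − 1) = 4·(50 − 1)/(2 − 1) = 4·49/1 = 196/1 = 196.
Step 2: b = vr/k = 50·196/2 = 9800/2 = 4900.
Check integrality: r = 196 ∈ Z ✓, b = 4900 ∈ Z ✓.
(These identities are necessary conditions: they determine r and b for any design with these parameters, but do not by themselves prove that one exists.)

r = 196, b = 4900.


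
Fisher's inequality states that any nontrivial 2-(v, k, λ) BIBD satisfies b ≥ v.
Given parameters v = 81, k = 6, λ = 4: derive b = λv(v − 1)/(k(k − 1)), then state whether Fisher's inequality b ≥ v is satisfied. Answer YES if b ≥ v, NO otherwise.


r = λ(v − 1)/(k − 1) = 4·80/5 = 64.
b = vr/k = 81·64/6 = 864.
Fisher's inequality: b ≥ v ⇔ 864 ≥ 81? YES.

YES


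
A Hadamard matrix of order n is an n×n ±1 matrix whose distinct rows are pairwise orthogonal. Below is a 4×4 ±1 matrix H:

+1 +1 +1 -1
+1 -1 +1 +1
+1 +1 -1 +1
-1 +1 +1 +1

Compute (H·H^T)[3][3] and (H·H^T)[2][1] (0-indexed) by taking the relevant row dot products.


Row 1 of H: [1, -1, 1, 1].
Row 2 of H: [1, 1, -1, 1].
Row 3 of H: [-1, 1, 1, 1].
(H·H^T)[3][3] = Σ_j H[3][j]·H[3][j] = (-1)² + (1)² + (1)² + (1)² = 1 + 1 + 1 + 1 = 4.
(H·H^T)[2][1] = Σ_j H[2][j]·H[1][j] = (1)·(1) + (1)·(-1) + (-1)·(1) + (1)·(1) = 1 + -1 + -1 + 1 = 0.
So rows 2 and 1 are orthogonal; the diagonal entry equals n = 4.

(3,3) entry = 4; (2,1) entry = 0.
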